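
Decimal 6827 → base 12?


Divide by 12 repeatedly:
6827 ÷ 12 = 568 remainder 11
568 ÷ 12 = 47 remainder 4
47 ÷ 12 = 3 remainder 11
3 ÷ 12 = 0 remainder 3
Reading remainders bottom-up:
= 3B4B


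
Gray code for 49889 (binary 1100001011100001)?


Binary: 1100001011100001
Gray code: G = B XOR (B >> 1)
B >> 1 = 0110000101110000
1100001011100001 XOR 0110000101110000:
  1 XOR 0 = 1
  1 XOR 1 = 0
  0 XOR 1 = 1
  0 XOR 0 = 0
  0 XOR 0 = 0
  0 XOR 0 = 0
  1 XOR 0 = 1
  0 XOR 1 = 1
  1 XOR 0 = 1
  1 XOR 1 = 0
  1 XOR 1 = 0
  0 XOR 1 = 1
  0 XOR 0 = 0
  0 XOR 0 = 0
  0 XOR 0 = 0
  1 XOR 0 = 1
= 1010001110010001


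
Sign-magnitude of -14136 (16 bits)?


Sign bit: 1 (negative)
Magnitude: 14136 = 011011100111000
= 1011011100111000


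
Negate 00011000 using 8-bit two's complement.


Original: 00011000
Step 1 - Invert all bits: 11100111
Step 2 - Add 1: 11100111 + 1
= 11101000 (represents -24)


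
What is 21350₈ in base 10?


Positional values:
Position 0: 0 × 8^0 = 0
Position 1: 5 × 8^1 = 40
Position 2: 3 × 8^2 = 192
Position 3: 1 × 8^3 = 512
Position 4: 2 × 8^4 = 8192
Sum = 0 + 40 + 192 + 512 + 8192
= 8936


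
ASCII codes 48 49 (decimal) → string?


Codes (decimal): 48 49
Per-code ASCII lookup:
  48  (range 48-57: digits, 48 - 48 = 0) → '0'
  49  (range 48-57: digits, 49 - 48 = 1) → '1'
= '01'


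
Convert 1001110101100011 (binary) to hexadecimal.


Group into 4-bit nibbles: 1001110101100011
  1001 = 9
  1101 = D
  0110 = 6
  0011 = 3
= 0x9D63


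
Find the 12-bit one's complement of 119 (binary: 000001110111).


Original: 000001110111
Invert all bits:
  bit 0: 0 → 1
  bit 1: 0 → 1
  bit 2: 0 → 1
  bit 3: 0 → 1
  bit 4: 0 → 1
  bit 5: 1 → 0
  bit 6: 1 → 0
  bit 7: 1 → 0
  bit 8: 0 → 1
  bit 9: 1 → 0
  bit 10: 1 → 0
  bit 11: 1 → 0
= 111110001000


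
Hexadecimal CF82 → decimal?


Positional values:
Position 0: 2 × 16^0 = 2 × 1 = 2
Position 1: 8 × 16^1 = 8 × 16 = 128
Position 2: F × 16^2 = 15 × 256 = 3840
Position 3: C × 16^3 = 12 × 4096 = 49152
Sum = 2 + 128 + 3840 + 49152
= 53122


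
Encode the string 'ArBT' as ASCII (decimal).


String: 'ArBT'  (4 characters)
Per-character ASCII lookup:
  'A': uppercase starts at 65: 'A' = 65 + 0 = 65
  'r': lowercase starts at 97: 'r' = 97 + 17 = 114
  'B': uppercase starts at 65: 'B' = 65 + 1 = 66
  'T': uppercase starts at 65: 'T' = 65 + 19 = 84
= 65 114 66 84


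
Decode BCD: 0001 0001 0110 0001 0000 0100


Each 4-bit group → digit:
  0001 → 1
  0001 → 1
  0110 → 6
  0001 → 1
  0000 → 0
  0100 → 4
= 116104


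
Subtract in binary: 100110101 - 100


Align and subtract column by column (LSB to MSB, borrowing when needed):
  100110101
- 000000100
  ---------
  col 0: (1 - 0 borrow-in) - 0 → 1 - 0 = 1, borrow out 0
  col 1: (0 - 0 borrow-in) - 0 → 0 - 0 = 0, borrow out 0
  col 2: (1 - 0 borrow-in) - 1 → 1 - 1 = 0, borrow out 0
  col 3: (0 - 0 borrow-in) - 0 → 0 - 0 = 0, borrow out 0
  col 4: (1 - 0 borrow-in) - 0 → 1 - 0 = 1, borrow out 0
  col 5: (1 - 0 borrow-in) - 0 → 1 - 0 = 1, borrow out 0
  col 6: (0 - 0 borrow-in) - 0 → 0 - 0 = 0, borrow out 0
  col 7: (0 - 0 borrow-in) - 0 → 0 - 0 = 0, borrow out 0
  col 8: (1 - 0 borrow-in) - 0 → 1 - 0 = 1, borrow out 0
Reading bits MSB→LSB: 100110001
Strip leading zeros: 100110001
= 100110001


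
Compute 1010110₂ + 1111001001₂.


Align and add column by column (LSB to MSB, carry propagating):
  00001010110
+ 01111001001
  -----------
  col 0: 0 + 1 + 0 (carry in) = 1 → bit 1, carry out 0
  col 1: 1 + 0 + 0 (carry in) = 1 → bit 1, carry out 0
  col 2: 1 + 0 + 0 (carry in) = 1 → bit 1, carry out 0
  col 3: 0 + 1 + 0 (carry in) = 1 → bit 1, carry out 0
  col 4: 1 + 0 + 0 (carry in) = 1 → bit 1, carry out 0
  col 5: 0 + 0 + 0 (carry in) = 0 → bit 0, carry out 0
  col 6: 1 + 1 + 0 (carry in) = 2 → bit 0, carry out 1
  col 7: 0 + 1 + 1 (carry in) = 2 → bit 0, carry out 1
  col 8: 0 + 1 + 1 (carry in) = 2 → bit 0, carry out 1
  col 9: 0 + 1 + 1 (carry in) = 2 → bit 0, carry out 1
  col 10: 0 + 0 + 1 (carry in) = 1 → bit 1, carry out 0
Reading bits MSB→LSB: 10000011111
Strip leading zeros: 10000011111
= 10000011111


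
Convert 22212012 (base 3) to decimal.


Positional values (base 3):
  2 × 3^0 = 2 × 1 = 2
  1 × 3^1 = 1 × 3 = 3
  0 × 3^2 = 0 × 9 = 0
  2 × 3^3 = 2 × 27 = 54
  1 × 3^4 = 1 × 81 = 81
  2 × 3^5 = 2 × 243 = 486
  2 × 3^6 = 2 × 729 = 1458
  2 × 3^7 = 2 × 2187 = 4374
Sum = 2 + 3 + 0 + 54 + 81 + 486 + 1458 + 4374
= 6458


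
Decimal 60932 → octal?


Divide by 8 repeatedly:
60932 ÷ 8 = 7616 remainder 4
7616 ÷ 8 = 952 remainder 0
952 ÷ 8 = 119 remainder 0
119 ÷ 8 = 14 remainder 7
14 ÷ 8 = 1 remainder 6
1 ÷ 8 = 0 remainder 1
Reading remainders bottom-up:
= 0o167004


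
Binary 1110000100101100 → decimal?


Positional values:
Bit 2: 1 × 2^2 = 4
Bit 3: 1 × 2^3 = 8
Bit 5: 1 × 2^5 = 32
Bit 8: 1 × 2^8 = 256
Bit 13: 1 × 2^13 = 8192
Bit 14: 1 × 2^14 = 16384
Bit 15: 1 × 2^15 = 32768
Sum = 4 + 8 + 32 + 256 + 8192 + 16384 + 32768
= 57644


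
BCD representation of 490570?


Each digit → 4-bit binary:
  4 → 0100
  9 → 1001
  0 → 0000
  5 → 0101
  7 → 0111
  0 → 0000
= 0100 1001 0000 0101 0111 0000


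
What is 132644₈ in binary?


Each octal digit → 3 binary bits:
  1 = 001
  3 = 011
  2 = 010
  6 = 110
  4 = 100
  4 = 100
Concatenate: 001 011 010 110 100 100
= 001011010110100100


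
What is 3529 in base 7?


Divide by 7 repeatedly:
3529 ÷ 7 = 504 remainder 1
504 ÷ 7 = 72 remainder 0
72 ÷ 7 = 10 remainder 2
10 ÷ 7 = 1 remainder 3
1 ÷ 7 = 0 remainder 1
Reading remainders bottom-up:
= 13201


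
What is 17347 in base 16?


Divide by 16 repeatedly:
17347 ÷ 16 = 1084 remainder 3 (3)
1084 ÷ 16 = 67 remainder 12 (C)
67 ÷ 16 = 4 remainder 3 (3)
4 ÷ 16 = 0 remainder 4 (4)
Reading remainders bottom-up:
= 0x43C3


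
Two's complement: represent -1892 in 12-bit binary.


Original: 011101100100
Step 1 - Invert all bits: 100010011011
Step 2 - Add 1: 100010011011 + 1
= 100010011100 (represents -1892)


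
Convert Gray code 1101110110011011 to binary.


Gray code: 1101110110011011
MSB stays the same: 1
Each subsequent bit = prev_binary XOR current_gray:
  B[1] = 1 XOR 1 = 0
  B[2] = 0 XOR 0 = 0
  B[3] = 0 XOR 1 = 1
  B[4] = 1 XOR 1 = 0
  B[5] = 0 XOR 1 = 1
  B[6] = 1 XOR 0 = 1
  B[7] = 1 XOR 1 = 0
  B[8] = 0 XOR 1 = 1
  B[9] = 1 XOR 0 = 1
  B[10] = 1 XOR 0 = 1
  B[11] = 1 XOR 1 = 0
  B[12] = 0 XOR 1 = 1
  B[13] = 1 XOR 0 = 1
  B[14] = 1 XOR 1 = 0
  B[15] = 0 XOR 1 = 1
= 1001011011101101 (38637 decimal)


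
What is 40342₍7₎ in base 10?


Positional values (base 7):
  2 × 7^0 = 2 × 1 = 2
  4 × 7^1 = 4 × 7 = 28
  3 × 7^2 = 3 × 49 = 147
  0 × 7^3 = 0 × 343 = 0
  4 × 7^4 = 4 × 2401 = 9604
Sum = 2 + 28 + 147 + 0 + 9604
= 9781


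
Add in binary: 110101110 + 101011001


Align and add column by column (LSB to MSB, carry propagating):
  0110101110
+ 0101011001
  ----------
  col 0: 0 + 1 + 0 (carry in) = 1 → bit 1, carry out 0
  col 1: 1 + 0 + 0 (carry in) = 1 → bit 1, carry out 0
  col 2: 1 + 0 + 0 (carry in) = 1 → bit 1, carry out 0
  col 3: 1 + 1 + 0 (carry in) = 2 → bit 0, carry out 1
  col 4: 0 + 1 + 1 (carry in) = 2 → bit 0, carry out 1
  col 5: 1 + 0 + 1 (carry in) = 2 → bit 0, carry out 1
  col 6: 0 + 1 + 1 (carry in) = 2 → bit 0, carry out 1
  col 7: 1 + 0 + 1 (carry in) = 2 → bit 0, carry out 1
  col 8: 1 + 1 + 1 (carry in) = 3 → bit 1, carry out 1
  col 9: 0 + 0 + 1 (carry in) = 1 → bit 1, carry out 0
Reading bits MSB→LSB: 1100000111
Strip leading zeros: 1100000111
= 1100000111


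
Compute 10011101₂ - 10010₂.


Align and subtract column by column (LSB to MSB, borrowing when needed):
  10011101
- 00010010
  --------
  col 0: (1 - 0 borrow-in) - 0 → 1 - 0 = 1, borrow out 0
  col 1: (0 - 0 borrow-in) - 1 → borrow from next column: (0+2) - 1 = 1, borrow out 1
  col 2: (1 - 1 borrow-in) - 0 → 0 - 0 = 0, borrow out 0
  col 3: (1 - 0 borrow-in) - 0 → 1 - 0 = 1, borrow out 0
  col 4: (1 - 0 borrow-in) - 1 → 1 - 1 = 0, borrow out 0
  col 5: (0 - 0 borrow-in) - 0 → 0 - 0 = 0, borrow out 0
  col 6: (0 - 0 borrow-in) - 0 → 0 - 0 = 0, borrow out 0
  col 7: (1 - 0 borrow-in) - 0 → 1 - 0 = 1, borrow out 0
Reading bits MSB→LSB: 10001011
Strip leading zeros: 10001011
= 10001011


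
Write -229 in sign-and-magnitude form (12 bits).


Sign bit: 1 (negative)
Magnitude: 229 = 00011100101
= 100011100101


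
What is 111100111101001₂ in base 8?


Group into 3-bit groups: 111100111101001
  111 = 7
  100 = 4
  111 = 7
  101 = 5
  001 = 1
= 0o74751


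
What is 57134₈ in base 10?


Positional values:
Position 0: 4 × 8^0 = 4
Position 1: 3 × 8^1 = 24
Position 2: 1 × 8^2 = 64
Position 3: 7 × 8^3 = 3584
Position 4: 5 × 8^4 = 20480
Sum = 4 + 24 + 64 + 3584 + 20480
= 24156


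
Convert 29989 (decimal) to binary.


Divide by 2 repeatedly:
29989 ÷ 2 = 14994 remainder 1
14994 ÷ 2 = 7497 remainder 0
7497 ÷ 2 = 3748 remainder 1
3748 ÷ 2 = 1874 remainder 0
1874 ÷ 2 = 937 remainder 0
937 ÷ 2 = 468 remainder 1
468 ÷ 2 = 234 remainder 0
234 ÷ 2 = 117 remainder 0
117 ÷ 2 = 58 remainder 1
58 ÷ 2 = 29 remainder 0
29 ÷ 2 = 14 remainder 1
14 ÷ 2 = 7 remainder 0
7 ÷ 2 = 3 remainder 1
3 ÷ 2 = 1 remainder 1
1 ÷ 2 = 0 remainder 1
Reading remainders bottom-up:
= 111010100100101


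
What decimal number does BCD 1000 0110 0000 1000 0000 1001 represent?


Each 4-bit group → digit:
  1000 → 8
  0110 → 6
  0000 → 0
  1000 → 8
  0000 → 0
  1001 → 9
= 860809


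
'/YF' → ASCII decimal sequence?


String: '/YF'  (3 characters)
Per-character ASCII lookup:
  '/': special character: '/' = 47
  'Y': uppercase starts at 65: 'Y' = 65 + 24 = 89
  'F': uppercase starts at 65: 'F' = 65 + 5 = 70
= 47 89 70


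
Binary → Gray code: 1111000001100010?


Binary: 1111000001100010
Gray code: G = B XOR (B >> 1)
B >> 1 = 0111100000110001
1111000001100010 XOR 0111100000110001:
  1 XOR 0 = 1
  1 XOR 1 = 0
  1 XOR 1 = 0
  1 XOR 1 = 0
  0 XOR 1 = 1
  0 XOR 0 = 0
  0 XOR 0 = 0
  0 XOR 0 = 0
  0 XOR 0 = 0
  1 XOR 0 = 1
  1 XOR 1 = 0
  0 XOR 1 = 1
  0 XOR 0 = 0
  0 XOR 0 = 0
  1 XOR 0 = 1
  0 XOR 1 = 1
= 1000100001010011


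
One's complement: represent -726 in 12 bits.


Original: 001011010110
Invert all bits:
  bit 0: 0 → 1
  bit 1: 0 → 1
  bit 2: 1 → 0
  bit 3: 0 → 1
  bit 4: 1 → 0
  bit 5: 1 → 0
  bit 6: 0 → 1
  bit 7: 1 → 0
  bit 8: 0 → 1
  bit 9: 1 → 0
  bit 10: 1 → 0
  bit 11: 0 → 1
= 110100101001


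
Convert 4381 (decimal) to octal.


Divide by 8 repeatedly:
4381 ÷ 8 = 547 remainder 5
547 ÷ 8 = 68 remainder 3
68 ÷ 8 = 8 remainder 4
8 ÷ 8 = 1 remainder 0
1 ÷ 8 = 0 remainder 1
Reading remainders bottom-up:
= 0o10435


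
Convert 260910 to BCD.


Each digit → 4-bit binary:
  2 → 0010
  6 → 0110
  0 → 0000
  9 → 1001
  1 → 0001
  0 → 0000
= 0010 0110 0000 1001 0001 0000


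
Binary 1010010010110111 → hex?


Group into 4-bit nibbles: 1010010010110111
  1010 = A
  0100 = 4
  1011 = B
  0111 = 7
= 0xA4B7


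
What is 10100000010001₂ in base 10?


Positional values:
Bit 0: 1 × 2^0 = 1
Bit 4: 1 × 2^4 = 16
Bit 11: 1 × 2^11 = 2048
Bit 13: 1 × 2^13 = 8192
Sum = 1 + 16 + 2048 + 8192
= 10257


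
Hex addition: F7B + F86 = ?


Align and add column by column (LSB to MSB, each column mod 16 with carry):
  0F7B
+ 0F86
  ----
  col 0: B(11) + 6(6) + 0 (carry in) = 17 → 1(1), carry out 1
  col 1: 7(7) + 8(8) + 1 (carry in) = 16 → 0(0), carry out 1
  col 2: F(15) + F(15) + 1 (carry in) = 31 → F(15), carry out 1
  col 3: 0(0) + 0(0) + 1 (carry in) = 1 → 1(1), carry out 0
Reading digits MSB→LSB: 1F01
Strip leading zeros: 1F01
= 0x1F01


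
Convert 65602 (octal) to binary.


Each octal digit → 3 binary bits:
  6 = 110
  5 = 101
  6 = 110
  0 = 000
  2 = 010
Concatenate: 110 101 110 000 010
= 110101110000010


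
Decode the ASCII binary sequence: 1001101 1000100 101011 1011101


Codes (binary): 1001101 1000100 101011 1011101
Per-code ASCII lookup:
  1001101 = 77  (range 65-90: uppercase, 77 - 65 = 12) → 'M'
  1000100 = 68  (range 65-90: uppercase, 68 - 65 = 3) → 'D'
  101011 = 43  (special character) → '+'
  1011101 = 93  (special character) → ']'
= 'MD+]'


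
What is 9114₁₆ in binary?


Each hex digit → 4 binary bits:
  9 = 1001
  1 = 0001
  1 = 0001
  4 = 0100
Concatenate: 1001 0001 0001 0100
= 1001000100010100


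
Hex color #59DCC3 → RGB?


Hex: #59DCC3
R = 59₁₆ = 89
G = DC₁₆ = 220
B = C3₁₆ = 195
= RGB(89, 220, 195)


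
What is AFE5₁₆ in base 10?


Positional values:
Position 0: 5 × 16^0 = 5 × 1 = 5
Position 1: E × 16^1 = 14 × 16 = 224
Position 2: F × 16^2 = 15 × 256 = 3840
Position 3: A × 16^3 = 10 × 4096 = 40960
Sum = 5 + 224 + 3840 + 40960
= 45029


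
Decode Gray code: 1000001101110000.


Gray code: 1000001101110000
MSB stays the same: 1
Each subsequent bit = prev_binary XOR current_gray:
  B[1] = 1 XOR 0 = 1
  B[2] = 1 XOR 0 = 1
  B[3] = 1 XOR 0 = 1
  B[4] = 1 XOR 0 = 1
  B[5] = 1 XOR 0 = 1
  B[6] = 1 XOR 1 = 0
  B[7] = 0 XOR 1 = 1
  B[8] = 1 XOR 0 = 1
  B[9] = 1 XOR 1 = 0
  B[10] = 0 XOR 1 = 1
  B[11] = 1 XOR 1 = 0
  B[12] = 0 XOR 0 = 0
  B[13] = 0 XOR 0 = 0
  B[14] = 0 XOR 0 = 0
  B[15] = 0 XOR 0 = 0
= 1111110110100000 (64928 decimal)


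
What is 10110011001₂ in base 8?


Group into 3-bit groups: 010110011001
  010 = 2
  110 = 6
  011 = 3
  001 = 1
= 0o2631


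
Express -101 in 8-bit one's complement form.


Original: 01100101
Invert all bits:
  bit 0: 0 → 1
  bit 1: 1 → 0
  bit 2: 1 → 0
  bit 3: 0 → 1
  bit 4: 0 → 1
  bit 5: 1 → 0
  bit 6: 0 → 1
  bit 7: 1 → 0
= 10011010


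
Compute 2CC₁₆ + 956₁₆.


Align and add column by column (LSB to MSB, each column mod 16 with carry):
  02CC
+ 0956
  ----
  col 0: C(12) + 6(6) + 0 (carry in) = 18 → 2(2), carry out 1
  col 1: C(12) + 5(5) + 1 (carry in) = 18 → 2(2), carry out 1
  col 2: 2(2) + 9(9) + 1 (carry in) = 12 → C(12), carry out 0
  col 3: 0(0) + 0(0) + 0 (carry in) = 0 → 0(0), carry out 0
Reading digits MSB→LSB: 0C22
Strip leading zeros: C22
= 0xC22


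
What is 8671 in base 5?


Divide by 5 repeatedly:
8671 ÷ 5 = 1734 remainder 1
1734 ÷ 5 = 346 remainder 4
346 ÷ 5 = 69 remainder 1
69 ÷ 5 = 13 remainder 4
13 ÷ 5 = 2 remainder 3
2 ÷ 5 = 0 remainder 2
Reading remainders bottom-up:
= 234141


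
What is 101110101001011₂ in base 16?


Group into 4-bit nibbles: 0101110101001011
  0101 = 5
  1101 = D
  0100 = 4
  1011 = B
= 0x5D4B


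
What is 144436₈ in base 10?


Positional values:
Position 0: 6 × 8^0 = 6
Position 1: 3 × 8^1 = 24
Position 2: 4 × 8^2 = 256
Position 3: 4 × 8^3 = 2048
Position 4: 4 × 8^4 = 16384
Position 5: 1 × 8^5 = 32768
Sum = 6 + 24 + 256 + 2048 + 16384 + 32768
= 51486


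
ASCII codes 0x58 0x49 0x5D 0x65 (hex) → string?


Codes (hex): 0x58 0x49 0x5D 0x65
Per-code ASCII lookup:
  0x58 = 88  (range 65-90: uppercase, 88 - 65 = 23) → 'X'
  0x49 = 73  (range 65-90: uppercase, 73 - 65 = 8) → 'I'
  0x5D = 93  (special character) → ']'
  0x65 = 101  (range 97-122: lowercase, 101 - 97 = 4) → 'e'
= 'XI]e'


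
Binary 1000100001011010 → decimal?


Positional values:
Bit 1: 1 × 2^1 = 2
Bit 3: 1 × 2^3 = 8
Bit 4: 1 × 2^4 = 16
Bit 6: 1 × 2^6 = 64
Bit 11: 1 × 2^11 = 2048
Bit 15: 1 × 2^15 = 32768
Sum = 2 + 8 + 16 + 64 + 2048 + 32768
= 34906


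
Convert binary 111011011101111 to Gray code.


Binary: 111011011101111
Gray code: G = B XOR (B >> 1)
B >> 1 = 011101101110111
111011011101111 XOR 011101101110111:
  1 XOR 0 = 1
  1 XOR 1 = 0
  1 XOR 1 = 0
  0 XOR 1 = 1
  1 XOR 0 = 1
  1 XOR 1 = 0
  0 XOR 1 = 1
  1 XOR 0 = 1
  1 XOR 1 = 0
  1 XOR 1 = 0
  0 XOR 1 = 1
  1 XOR 0 = 1
  1 XOR 1 = 0
  1 XOR 1 = 0
  1 XOR 1 = 0
= 100110110011000


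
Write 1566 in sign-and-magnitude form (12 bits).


Sign bit: 0 (positive)
Magnitude: 1566 = 11000011110
= 011000011110


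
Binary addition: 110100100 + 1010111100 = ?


Align and add column by column (LSB to MSB, carry propagating):
  00110100100
+ 01010111100
  -----------
  col 0: 0 + 0 + 0 (carry in) = 0 → bit 0, carry out 0
  col 1: 0 + 0 + 0 (carry in) = 0 → bit 0, carry out 0
  col 2: 1 + 1 + 0 (carry in) = 2 → bit 0, carry out 1
  col 3: 0 + 1 + 1 (carry in) = 2 → bit 0, carry out 1
  col 4: 0 + 1 + 1 (carry in) = 2 → bit 0, carry out 1
  col 5: 1 + 1 + 1 (carry in) = 3 → bit 1, carry out 1
  col 6: 0 + 0 + 1 (carry in) = 1 → bit 1, carry out 0
  col 7: 1 + 1 + 0 (carry in) = 2 → bit 0, carry out 1
  col 8: 1 + 0 + 1 (carry in) = 2 → bit 0, carry out 1
  col 9: 0 + 1 + 1 (carry in) = 2 → bit 0, carry out 1
  col 10: 0 + 0 + 1 (carry in) = 1 → bit 1, carry out 0
Reading bits MSB→LSB: 10001100000
Strip leading zeros: 10001100000
= 10001100000


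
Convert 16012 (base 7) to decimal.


Positional values (base 7):
  2 × 7^0 = 2 × 1 = 2
  1 × 7^1 = 1 × 7 = 7
  0 × 7^2 = 0 × 49 = 0
  6 × 7^3 = 6 × 343 = 2058
  1 × 7^4 = 1 × 2401 = 2401
Sum = 2 + 7 + 0 + 2058 + 2401
= 4468


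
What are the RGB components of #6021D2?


Hex: #6021D2
R = 60₁₆ = 96
G = 21₁₆ = 33
B = D2₁₆ = 210
= RGB(96, 33, 210)


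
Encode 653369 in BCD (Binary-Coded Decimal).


Each digit → 4-bit binary:
  6 → 0110
  5 → 0101
  3 → 0011
  3 → 0011
  6 → 0110
  9 → 1001
= 0110 0101 0011 0011 0110 1001


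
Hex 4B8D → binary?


Each hex digit → 4 binary bits:
  4 = 0100
  B = 1011
  8 = 1000
  D = 1101
Concatenate: 0100 1011 1000 1101
= 0100101110001101


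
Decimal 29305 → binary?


Divide by 2 repeatedly:
29305 ÷ 2 = 14652 remainder 1
14652 ÷ 2 = 7326 remainder 0
7326 ÷ 2 = 3663 remainder 0
3663 ÷ 2 = 1831 remainder 1
1831 ÷ 2 = 915 remainder 1
915 ÷ 2 = 457 remainder 1
457 ÷ 2 = 228 remainder 1
228 ÷ 2 = 114 remainder 0
114 ÷ 2 = 57 remainder 0
57 ÷ 2 = 28 remainder 1
28 ÷ 2 = 14 remainder 0
14 ÷ 2 = 7 remainder 0
7 ÷ 2 = 3 remainder 1
3 ÷ 2 = 1 remainder 1
1 ÷ 2 = 0 remainder 1
Reading remainders bottom-up:
= 111001001111001


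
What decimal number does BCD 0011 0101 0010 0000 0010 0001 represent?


Each 4-bit group → digit:
  0011 → 3
  0101 → 5
  0010 → 2
  0000 → 0
  0010 → 2
  0001 → 1
= 352021


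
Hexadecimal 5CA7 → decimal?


Positional values:
Position 0: 7 × 16^0 = 7 × 1 = 7
Position 1: A × 16^1 = 10 × 16 = 160
Position 2: C × 16^2 = 12 × 256 = 3072
Position 3: 5 × 16^3 = 5 × 4096 = 20480
Sum = 7 + 160 + 3072 + 20480
= 23719


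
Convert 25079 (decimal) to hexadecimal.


Divide by 16 repeatedly:
25079 ÷ 16 = 1567 remainder 7 (7)
1567 ÷ 16 = 97 remainder 15 (F)
97 ÷ 16 = 6 remainder 1 (1)
6 ÷ 16 = 0 remainder 6 (6)
Reading remainders bottom-up:
= 0x61F7


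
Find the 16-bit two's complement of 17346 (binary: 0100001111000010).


Original: 0100001111000010
Step 1 - Invert all bits: 1011110000111101
Step 2 - Add 1: 1011110000111101 + 1
= 1011110000111110 (represents -17346)


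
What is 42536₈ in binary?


Each octal digit → 3 binary bits:
  4 = 100
  2 = 010
  5 = 101
  3 = 011
  6 = 110
Concatenate: 100 010 101 011 110
= 100010101011110


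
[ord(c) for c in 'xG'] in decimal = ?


String: 'xG'  (2 characters)
Per-character ASCII lookup:
  'x': lowercase starts at 97: 'x' = 97 + 23 = 120
  'G': uppercase starts at 65: 'G' = 65 + 6 = 71
= 120 71


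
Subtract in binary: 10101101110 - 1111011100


Align and subtract column by column (LSB to MSB, borrowing when needed):
  10101101110
- 01111011100
  -----------
  col 0: (0 - 0 borrow-in) - 0 → 0 - 0 = 0, borrow out 0
  col 1: (1 - 0 borrow-in) - 0 → 1 - 0 = 1, borrow out 0
  col 2: (1 - 0 borrow-in) - 1 → 1 - 1 = 0, borrow out 0
  col 3: (1 - 0 borrow-in) - 1 → 1 - 1 = 0, borrow out 0
  col 4: (0 - 0 borrow-in) - 1 → borrow from next column: (0+2) - 1 = 1, borrow out 1
  col 5: (1 - 1 borrow-in) - 0 → 0 - 0 = 0, borrow out 0
  col 6: (1 - 0 borrow-in) - 1 → 1 - 1 = 0, borrow out 0
  col 7: (0 - 0 borrow-in) - 1 → borrow from next column: (0+2) - 1 = 1, borrow out 1
  col 8: (1 - 1 borrow-in) - 1 → borrow from next column: (0+2) - 1 = 1, borrow out 1
  col 9: (0 - 1 borrow-in) - 1 → borrow from next column: (-1+2) - 1 = 0, borrow out 1
  col 10: (1 - 1 borrow-in) - 0 → 0 - 0 = 0, borrow out 0
Reading bits MSB→LSB: 00110010010
Strip leading zeros: 110010010
= 110010010


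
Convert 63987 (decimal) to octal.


Divide by 8 repeatedly:
63987 ÷ 8 = 7998 remainder 3
7998 ÷ 8 = 999 remainder 6
999 ÷ 8 = 124 remainder 7
124 ÷ 8 = 15 remainder 4
15 ÷ 8 = 1 remainder 7
1 ÷ 8 = 0 remainder 1
Reading remainders bottom-up:
= 0o174763


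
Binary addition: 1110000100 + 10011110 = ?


Align and add column by column (LSB to MSB, carry propagating):
  01110000100
+ 00010011110
  -----------
  col 0: 0 + 0 + 0 (carry in) = 0 → bit 0, carry out 0
  col 1: 0 + 1 + 0 (carry in) = 1 → bit 1, carry out 0
  col 2: 1 + 1 + 0 (carry in) = 2 → bit 0, carry out 1
  col 3: 0 + 1 + 1 (carry in) = 2 → bit 0, carry out 1
  col 4: 0 + 1 + 1 (carry in) = 2 → bit 0, carry out 1
  col 5: 0 + 0 + 1 (carry in) = 1 → bit 1, carry out 0
  col 6: 0 + 0 + 0 (carry in) = 0 → bit 0, carry out 0
  col 7: 1 + 1 + 0 (carry in) = 2 → bit 0, carry out 1
  col 8: 1 + 0 + 1 (carry in) = 2 → bit 0, carry out 1
  col 9: 1 + 0 + 1 (carry in) = 2 → bit 0, carry out 1
  col 10: 0 + 0 + 1 (carry in) = 1 → bit 1, carry out 0
Reading bits MSB→LSB: 10000100010
Strip leading zeros: 10000100010
= 10000100010


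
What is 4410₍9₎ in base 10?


Positional values (base 9):
  0 × 9^0 = 0 × 1 = 0
  1 × 9^1 = 1 × 9 = 9
  4 × 9^2 = 4 × 81 = 324
  4 × 9^3 = 4 × 729 = 2916
Sum = 0 + 9 + 324 + 2916
= 3249


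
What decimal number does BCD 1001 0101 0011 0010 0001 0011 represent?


Each 4-bit group → digit:
  1001 → 9
  0101 → 5
  0011 → 3
  0010 → 2
  0001 → 1
  0011 → 3
= 953213


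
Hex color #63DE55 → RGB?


Hex: #63DE55
R = 63₁₆ = 99
G = DE₁₆ = 222
B = 55₁₆ = 85
= RGB(99, 222, 85)


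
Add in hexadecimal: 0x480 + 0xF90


Align and add column by column (LSB to MSB, each column mod 16 with carry):
  0480
+ 0F90
  ----
  col 0: 0(0) + 0(0) + 0 (carry in) = 0 → 0(0), carry out 0
  col 1: 8(8) + 9(9) + 0 (carry in) = 17 → 1(1), carry out 1
  col 2: 4(4) + F(15) + 1 (carry in) = 20 → 4(4), carry out 1
  col 3: 0(0) + 0(0) + 1 (carry in) = 1 → 1(1), carry out 0
Reading digits MSB→LSB: 1410
Strip leading zeros: 1410
= 0x1410


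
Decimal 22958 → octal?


Divide by 8 repeatedly:
22958 ÷ 8 = 2869 remainder 6
2869 ÷ 8 = 358 remainder 5
358 ÷ 8 = 44 remainder 6
44 ÷ 8 = 5 remainder 4
5 ÷ 8 = 0 remainder 5
Reading remainders bottom-up:
= 0o54656


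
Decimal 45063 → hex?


Divide by 16 repeatedly:
45063 ÷ 16 = 2816 remainder 7 (7)
2816 ÷ 16 = 176 remainder 0 (0)
176 ÷ 16 = 11 remainder 0 (0)
11 ÷ 16 = 0 remainder 11 (B)
Reading remainders bottom-up:
= 0xB007


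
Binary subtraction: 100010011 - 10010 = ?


Align and subtract column by column (LSB to MSB, borrowing when needed):
  100010011
- 000010010
  ---------
  col 0: (1 - 0 borrow-in) - 0 → 1 - 0 = 1, borrow out 0
  col 1: (1 - 0 borrow-in) - 1 → 1 - 1 = 0, borrow out 0
  col 2: (0 - 0 borrow-in) - 0 → 0 - 0 = 0, borrow out 0
  col 3: (0 - 0 borrow-in) - 0 → 0 - 0 = 0, borrow out 0
  col 4: (1 - 0 borrow-in) - 1 → 1 - 1 = 0, borrow out 0
  col 5: (0 - 0 borrow-in) - 0 → 0 - 0 = 0, borrow out 0
  col 6: (0 - 0 borrow-in) - 0 → 0 - 0 = 0, borrow out 0
  col 7: (0 - 0 borrow-in) - 0 → 0 - 0 = 0, borrow out 0
  col 8: (1 - 0 borrow-in) - 0 → 1 - 0 = 1, borrow out 0
Reading bits MSB→LSB: 100000001
Strip leading zeros: 100000001
= 100000001


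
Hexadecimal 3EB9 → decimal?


Positional values:
Position 0: 9 × 16^0 = 9 × 1 = 9
Position 1: B × 16^1 = 11 × 16 = 176
Position 2: E × 16^2 = 14 × 256 = 3584
Position 3: 3 × 16^3 = 3 × 4096 = 12288
Sum = 9 + 176 + 3584 + 12288
= 16057


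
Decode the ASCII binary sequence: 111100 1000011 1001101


Codes (binary): 111100 1000011 1001101
Per-code ASCII lookup:
  111100 = 60  (special character) → '<'
  1000011 = 67  (range 65-90: uppercase, 67 - 65 = 2) → 'C'
  1001101 = 77  (range 65-90: uppercase, 77 - 65 = 12) → 'M'
= '<CM'


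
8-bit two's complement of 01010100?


Original: 01010100
Step 1 - Invert all bits: 10101011
Step 2 - Add 1: 10101011 + 1
= 10101100 (represents -84)


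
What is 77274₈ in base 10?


Positional values:
Position 0: 4 × 8^0 = 4
Position 1: 7 × 8^1 = 56
Position 2: 2 × 8^2 = 128
Position 3: 7 × 8^3 = 3584
Position 4: 7 × 8^4 = 28672
Sum = 4 + 56 + 128 + 3584 + 28672
= 32444


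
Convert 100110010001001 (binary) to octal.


Group into 3-bit groups: 100110010001001
  100 = 4
  110 = 6
  010 = 2
  001 = 1
  001 = 1
= 0o46211


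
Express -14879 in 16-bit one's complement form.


Original: 0011101000011111
Invert all bits:
  bit 0: 0 → 1
  bit 1: 0 → 1
  bit 2: 1 → 0
  bit 3: 1 → 0
  bit 4: 1 → 0
  bit 5: 0 → 1
  bit 6: 1 → 0
  bit 7: 0 → 1
  bit 8: 0 → 1
  bit 9: 0 → 1
  bit 10: 0 → 1
  bit 11: 1 → 0
  bit 12: 1 → 0
  bit 13: 1 → 0
  bit 14: 1 → 0
  bit 15: 1 → 0
= 1100010111100000


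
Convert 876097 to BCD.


Each digit → 4-bit binary:
  8 → 1000
  7 → 0111
  6 → 0110
  0 → 0000
  9 → 1001
  7 → 0111
= 1000 0111 0110 0000 1001 0111


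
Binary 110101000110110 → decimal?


Positional values:
Bit 1: 1 × 2^1 = 2
Bit 2: 1 × 2^2 = 4
Bit 4: 1 × 2^4 = 16
Bit 5: 1 × 2^5 = 32
Bit 9: 1 × 2^9 = 512
Bit 11: 1 × 2^11 = 2048
Bit 13: 1 × 2^13 = 8192
Bit 14: 1 × 2^14 = 16384
Sum = 2 + 4 + 16 + 32 + 512 + 2048 + 8192 + 16384
= 27190


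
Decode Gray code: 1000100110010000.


Gray code: 1000100110010000
MSB stays the same: 1
Each subsequent bit = prev_binary XOR current_gray:
  B[1] = 1 XOR 0 = 1
  B[2] = 1 XOR 0 = 1
  B[3] = 1 XOR 0 = 1
  B[4] = 1 XOR 1 = 0
  B[5] = 0 XOR 0 = 0
  B[6] = 0 XOR 0 = 0
  B[7] = 0 XOR 1 = 1
  B[8] = 1 XOR 1 = 0
  B[9] = 0 XOR 0 = 0
  B[10] = 0 XOR 0 = 0
  B[11] = 0 XOR 1 = 1
  B[12] = 1 XOR 0 = 1
  B[13] = 1 XOR 0 = 1
  B[14] = 1 XOR 0 = 1
  B[15] = 1 XOR 0 = 1
= 1111000100011111 (61727 decimal)


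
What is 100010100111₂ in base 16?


Group into 4-bit nibbles: 100010100111
  1000 = 8
  1010 = A
  0111 = 7
= 0x8A7


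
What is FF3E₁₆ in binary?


Each hex digit → 4 binary bits:
  F = 1111
  F = 1111
  3 = 0011
  E = 1110
Concatenate: 1111 1111 0011 1110
= 1111111100111110


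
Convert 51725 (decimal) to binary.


Divide by 2 repeatedly:
51725 ÷ 2 = 25862 remainder 1
25862 ÷ 2 = 12931 remainder 0
12931 ÷ 2 = 6465 remainder 1
6465 ÷ 2 = 3232 remainder 1
3232 ÷ 2 = 1616 remainder 0
1616 ÷ 2 = 808 remainder 0
808 ÷ 2 = 404 remainder 0
404 ÷ 2 = 202 remainder 0
202 ÷ 2 = 101 remainder 0
101 ÷ 2 = 50 remainder 1
50 ÷ 2 = 25 remainder 0
25 ÷ 2 = 12 remainder 1
12 ÷ 2 = 6 remainder 0
6 ÷ 2 = 3 remainder 0
3 ÷ 2 = 1 remainder 1
1 ÷ 2 = 0 remainder 1
Reading remainders bottom-up:
= 1100101000001101


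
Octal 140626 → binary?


Each octal digit → 3 binary bits:
  1 = 001
  4 = 100
  0 = 000
  6 = 110
  2 = 010
  6 = 110
Concatenate: 001 100 000 110 010 110
= 001100000110010110


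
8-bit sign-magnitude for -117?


Sign bit: 1 (negative)
Magnitude: 117 = 1110101
= 11110101


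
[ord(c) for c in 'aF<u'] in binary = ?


String: 'aF<u'  (4 characters)
Per-character ASCII lookup:
  'a': lowercase starts at 97: 'a' = 97 + 0 = 97 → 1100001
  'F': uppercase starts at 65: 'F' = 65 + 5 = 70 → 1000110
  '<': special character: '<' = 60 → 111100
  'u': lowercase starts at 97: 'u' = 97 + 20 = 117 → 1110101
= 1100001 1000110 111100 1110101


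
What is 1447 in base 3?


Divide by 3 repeatedly:
1447 ÷ 3 = 482 remainder 1
482 ÷ 3 = 160 remainder 2
160 ÷ 3 = 53 remainder 1
53 ÷ 3 = 17 remainder 2
17 ÷ 3 = 5 remainder 2
5 ÷ 3 = 1 remainder 2
1 ÷ 3 = 0 remainder 1
Reading remainders bottom-up:
= 1222121


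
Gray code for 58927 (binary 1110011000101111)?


Binary: 1110011000101111
Gray code: G = B XOR (B >> 1)
B >> 1 = 0111001100010111
1110011000101111 XOR 0111001100010111:
  1 XOR 0 = 1
  1 XOR 1 = 0
  1 XOR 1 = 0
  0 XOR 1 = 1
  0 XOR 0 = 0
  1 XOR 0 = 1
  1 XOR 1 = 0
  0 XOR 1 = 1
  0 XOR 0 = 0
  0 XOR 0 = 0
  1 XOR 0 = 1
  0 XOR 1 = 1
  1 XOR 0 = 1
  1 XOR 1 = 0
  1 XOR 1 = 0
  1 XOR 1 = 0
= 1001010100111000


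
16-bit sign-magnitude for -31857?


Sign bit: 1 (negative)
Magnitude: 31857 = 111110001110001
= 1111110001110001


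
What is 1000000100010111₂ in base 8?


Group into 3-bit groups: 001000000100010111
  001 = 1
  000 = 0
  000 = 0
  100 = 4
  010 = 2
  111 = 7
= 0o100427


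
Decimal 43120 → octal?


Divide by 8 repeatedly:
43120 ÷ 8 = 5390 remainder 0
5390 ÷ 8 = 673 remainder 6
673 ÷ 8 = 84 remainder 1
84 ÷ 8 = 10 remainder 4
10 ÷ 8 = 1 remainder 2
1 ÷ 8 = 0 remainder 1
Reading remainders bottom-up:
= 0o124160


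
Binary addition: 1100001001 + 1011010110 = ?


Align and add column by column (LSB to MSB, carry propagating):
  01100001001
+ 01011010110
  -----------
  col 0: 1 + 0 + 0 (carry in) = 1 → bit 1, carry out 0
  col 1: 0 + 1 + 0 (carry in) = 1 → bit 1, carry out 0
  col 2: 0 + 1 + 0 (carry in) = 1 → bit 1, carry out 0
  col 3: 1 + 0 + 0 (carry in) = 1 → bit 1, carry out 0
  col 4: 0 + 1 + 0 (carry in) = 1 → bit 1, carry out 0
  col 5: 0 + 0 + 0 (carry in) = 0 → bit 0, carry out 0
  col 6: 0 + 1 + 0 (carry in) = 1 → bit 1, carry out 0
  col 7: 0 + 1 + 0 (carry in) = 1 → bit 1, carry out 0
  col 8: 1 + 0 + 0 (carry in) = 1 → bit 1, carry out 0
  col 9: 1 + 1 + 0 (carry in) = 2 → bit 0, carry out 1
  col 10: 0 + 0 + 1 (carry in) = 1 → bit 1, carry out 0
Reading bits MSB→LSB: 10111011111
Strip leading zeros: 10111011111
= 10111011111


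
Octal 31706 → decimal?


Positional values:
Position 0: 6 × 8^0 = 6
Position 1: 0 × 8^1 = 0
Position 2: 7 × 8^2 = 448
Position 3: 1 × 8^3 = 512
Position 4: 3 × 8^4 = 12288
Sum = 6 + 0 + 448 + 512 + 12288
= 13254


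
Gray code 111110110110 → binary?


Gray code: 111110110110
MSB stays the same: 1
Each subsequent bit = prev_binary XOR current_gray:
  B[1] = 1 XOR 1 = 0
  B[2] = 0 XOR 1 = 1
  B[3] = 1 XOR 1 = 0
  B[4] = 0 XOR 1 = 1
  B[5] = 1 XOR 0 = 1
  B[6] = 1 XOR 1 = 0
  B[7] = 0 XOR 1 = 1
  B[8] = 1 XOR 0 = 1
  B[9] = 1 XOR 1 = 0
  B[10] = 0 XOR 1 = 1
  B[11] = 1 XOR 0 = 1
= 101011011011 (2779 decimal)


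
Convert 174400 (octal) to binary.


Each octal digit → 3 binary bits:
  1 = 001
  7 = 111
  4 = 100
  4 = 100
  0 = 000
  0 = 000
Concatenate: 001 111 100 100 000 000
= 001111100100000000


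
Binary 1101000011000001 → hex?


Group into 4-bit nibbles: 1101000011000001
  1101 = D
  0000 = 0
  1100 = C
  0001 = 1
= 0xD0C1


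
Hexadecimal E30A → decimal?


Positional values:
Position 0: A × 16^0 = 10 × 1 = 10
Position 1: 0 × 16^1 = 0 × 16 = 0
Position 2: 3 × 16^2 = 3 × 256 = 768
Position 3: E × 16^3 = 14 × 4096 = 57344
Sum = 10 + 0 + 768 + 57344
= 58122


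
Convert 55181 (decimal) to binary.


Divide by 2 repeatedly:
55181 ÷ 2 = 27590 remainder 1
27590 ÷ 2 = 13795 remainder 0
13795 ÷ 2 = 6897 remainder 1
6897 ÷ 2 = 3448 remainder 1
3448 ÷ 2 = 1724 remainder 0
1724 ÷ 2 = 862 remainder 0
862 ÷ 2 = 431 remainder 0
431 ÷ 2 = 215 remainder 1
215 ÷ 2 = 107 remainder 1
107 ÷ 2 = 53 remainder 1
53 ÷ 2 = 26 remainder 1
26 ÷ 2 = 13 remainder 0
13 ÷ 2 = 6 remainder 1
6 ÷ 2 = 3 remainder 0
3 ÷ 2 = 1 remainder 1
1 ÷ 2 = 0 remainder 1
Reading remainders bottom-up:
= 1101011110001101


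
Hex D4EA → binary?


Each hex digit → 4 binary bits:
  D = 1101
  4 = 0100
  E = 1110
  A = 1010
Concatenate: 1101 0100 1110 1010
= 1101010011101010


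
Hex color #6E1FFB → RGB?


Hex: #6E1FFB
R = 6E₁₆ = 110
G = 1F₁₆ = 31
B = FB₁₆ = 251
= RGB(110, 31, 251)


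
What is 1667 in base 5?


Divide by 5 repeatedly:
1667 ÷ 5 = 333 remainder 2
333 ÷ 5 = 66 remainder 3
66 ÷ 5 = 13 remainder 1
13 ÷ 5 = 2 remainder 3
2 ÷ 5 = 0 remainder 2
Reading remainders bottom-up:
= 23132


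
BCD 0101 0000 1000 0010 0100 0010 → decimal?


Each 4-bit group → digit:
  0101 → 5
  0000 → 0
  1000 → 8
  0010 → 2
  0100 → 4
  0010 → 2
= 508242


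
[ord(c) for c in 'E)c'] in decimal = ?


String: 'E)c'  (3 characters)
Per-character ASCII lookup:
  'E': uppercase starts at 65: 'E' = 65 + 4 = 69
  ')': special character: ')' = 41
  'c': lowercase starts at 97: 'c' = 97 + 2 = 99
= 69 41 99


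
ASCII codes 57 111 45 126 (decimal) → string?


Codes (decimal): 57 111 45 126
Per-code ASCII lookup:
  57  (range 48-57: digits, 57 - 48 = 9) → '9'
  111  (range 97-122: lowercase, 111 - 97 = 14) → 'o'
  45  (special character) → '-'
  126  (special character) → '~'
= '9o-~'


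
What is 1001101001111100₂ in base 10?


Positional values:
Bit 2: 1 × 2^2 = 4
Bit 3: 1 × 2^3 = 8
Bit 4: 1 × 2^4 = 16
Bit 5: 1 × 2^5 = 32
Bit 6: 1 × 2^6 = 64
Bit 9: 1 × 2^9 = 512
Bit 11: 1 × 2^11 = 2048
Bit 12: 1 × 2^12 = 4096
Bit 15: 1 × 2^15 = 32768
Sum = 4 + 8 + 16 + 32 + 64 + 512 + 2048 + 4096 + 32768
= 39548


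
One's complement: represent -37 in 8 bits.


Original: 00100101
Invert all bits:
  bit 0: 0 → 1
  bit 1: 0 → 1
  bit 2: 1 → 0
  bit 3: 0 → 1
  bit 4: 0 → 1
  bit 5: 1 → 0
  bit 6: 0 → 1
  bit 7: 1 → 0
= 11011010


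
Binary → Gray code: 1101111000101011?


Binary: 1101111000101011
Gray code: G = B XOR (B >> 1)
B >> 1 = 0110111100010101
1101111000101011 XOR 0110111100010101:
  1 XOR 0 = 1
  1 XOR 1 = 0
  0 XOR 1 = 1
  1 XOR 0 = 1
  1 XOR 1 = 0
  1 XOR 1 = 0
  1 XOR 1 = 0
  0 XOR 1 = 1
  0 XOR 0 = 0
  0 XOR 0 = 0
  1 XOR 0 = 1
  0 XOR 1 = 1
  1 XOR 0 = 1
  0 XOR 1 = 1
  1 XOR 0 = 1
  1 XOR 1 = 0
= 1011000100111110


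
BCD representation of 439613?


Each digit → 4-bit binary:
  4 → 0100
  3 → 0011
  9 → 1001
  6 → 0110
  1 → 0001
  3 → 0011
= 0100 0011 1001 0110 0001 0011


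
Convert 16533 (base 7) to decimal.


Positional values (base 7):
  3 × 7^0 = 3 × 1 = 3
  3 × 7^1 = 3 × 7 = 21
  5 × 7^2 = 5 × 49 = 245
  6 × 7^3 = 6 × 343 = 2058
  1 × 7^4 = 1 × 2401 = 2401
Sum = 3 + 21 + 245 + 2058 + 2401
= 4728


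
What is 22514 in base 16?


Divide by 16 repeatedly:
22514 ÷ 16 = 1407 remainder 2 (2)
1407 ÷ 16 = 87 remainder 15 (F)
87 ÷ 16 = 5 remainder 7 (7)
5 ÷ 16 = 0 remainder 5 (5)
Reading remainders bottom-up:
= 0x57F2


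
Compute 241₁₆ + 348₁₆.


Align and add column by column (LSB to MSB, each column mod 16 with carry):
  0241
+ 0348
  ----
  col 0: 1(1) + 8(8) + 0 (carry in) = 9 → 9(9), carry out 0
  col 1: 4(4) + 4(4) + 0 (carry in) = 8 → 8(8), carry out 0
  col 2: 2(2) + 3(3) + 0 (carry in) = 5 → 5(5), carry out 0
  col 3: 0(0) + 0(0) + 0 (carry in) = 0 → 0(0), carry out 0
Reading digits MSB→LSB: 0589
Strip leading zeros: 589
= 0x589


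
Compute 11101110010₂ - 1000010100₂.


Align and subtract column by column (LSB to MSB, borrowing when needed):
  11101110010
- 01000010100
  -----------
  col 0: (0 - 0 borrow-in) - 0 → 0 - 0 = 0, borrow out 0
  col 1: (1 - 0 borrow-in) - 0 → 1 - 0 = 1, borrow out 0
  col 2: (0 - 0 borrow-in) - 1 → borrow from next column: (0+2) - 1 = 1, borrow out 1
  col 3: (0 - 1 borrow-in) - 0 → borrow from next column: (-1+2) - 0 = 1, borrow out 1
  col 4: (1 - 1 borrow-in) - 1 → borrow from next column: (0+2) - 1 = 1, borrow out 1
  col 5: (1 - 1 borrow-in) - 0 → 0 - 0 = 0, borrow out 0
  col 6: (1 - 0 borrow-in) - 0 → 1 - 0 = 1, borrow out 0
  col 7: (0 - 0 borrow-in) - 0 → 0 - 0 = 0, borrow out 0
  col 8: (1 - 0 borrow-in) - 0 → 1 - 0 = 1, borrow out 0
  col 9: (1 - 0 borrow-in) - 1 → 1 - 1 = 0, borrow out 0
  col 10: (1 - 0 borrow-in) - 0 → 1 - 0 = 1, borrow out 0
Reading bits MSB→LSB: 10101011110
Strip leading zeros: 10101011110
= 10101011110


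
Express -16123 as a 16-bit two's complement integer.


Original: 0011111011111011
Step 1 - Invert all bits: 1100000100000100
Step 2 - Add 1: 1100000100000100 + 1
= 1100000100000101 (represents -16123)


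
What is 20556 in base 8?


Divide by 8 repeatedly:
20556 ÷ 8 = 2569 remainder 4
2569 ÷ 8 = 321 remainder 1
321 ÷ 8 = 40 remainder 1
40 ÷ 8 = 5 remainder 0
5 ÷ 8 = 0 remainder 5
Reading remainders bottom-up:
= 0o50114


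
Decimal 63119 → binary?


Divide by 2 repeatedly:
63119 ÷ 2 = 31559 remainder 1
31559 ÷ 2 = 15779 remainder 1
15779 ÷ 2 = 7889 remainder 1
7889 ÷ 2 = 3944 remainder 1
3944 ÷ 2 = 1972 remainder 0
1972 ÷ 2 = 986 remainder 0
986 ÷ 2 = 493 remainder 0
493 ÷ 2 = 246 remainder 1
246 ÷ 2 = 123 remainder 0
123 ÷ 2 = 61 remainder 1
61 ÷ 2 = 30 remainder 1
30 ÷ 2 = 15 remainder 0
15 ÷ 2 = 7 remainder 1
7 ÷ 2 = 3 remainder 1
3 ÷ 2 = 1 remainder 1
1 ÷ 2 = 0 remainder 1
Reading remainders bottom-up:
= 1111011010001111


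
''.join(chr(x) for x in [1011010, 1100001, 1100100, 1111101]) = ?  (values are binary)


Codes (binary): 1011010 1100001 1100100 1111101
Per-code ASCII lookup:
  1011010 = 90  (range 65-90: uppercase, 90 - 65 = 25) → 'Z'
  1100001 = 97  (range 97-122: lowercase, 97 - 97 = 0) → 'a'
  1100100 = 100  (range 97-122: lowercase, 100 - 97 = 3) → 'd'
  1111101 = 125  (special character) → '}'
= 'Zad}'


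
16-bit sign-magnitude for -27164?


Sign bit: 1 (negative)
Magnitude: 27164 = 110101000011100
= 1110101000011100


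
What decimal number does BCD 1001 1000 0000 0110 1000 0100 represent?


Each 4-bit group → digit:
  1001 → 9
  1000 → 8
  0000 → 0
  0110 → 6
  1000 → 8
  0100 → 4
= 980684


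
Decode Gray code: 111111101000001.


Gray code: 111111101000001
MSB stays the same: 1
Each subsequent bit = prev_binary XOR current_gray:
  B[1] = 1 XOR 1 = 0
  B[2] = 0 XOR 1 = 1
  B[3] = 1 XOR 1 = 0
  B[4] = 0 XOR 1 = 1
  B[5] = 1 XOR 1 = 0
  B[6] = 0 XOR 1 = 1
  B[7] = 1 XOR 0 = 1
  B[8] = 1 XOR 1 = 0
  B[9] = 0 XOR 0 = 0
  B[10] = 0 XOR 0 = 0
  B[11] = 0 XOR 0 = 0
  B[12] = 0 XOR 0 = 0
  B[13] = 0 XOR 0 = 0
  B[14] = 0 XOR 1 = 1
= 101010110000001 (21889 decimal)


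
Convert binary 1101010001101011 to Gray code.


Binary: 1101010001101011
Gray code: G = B XOR (B >> 1)
B >> 1 = 0110101000110101
1101010001101011 XOR 0110101000110101:
  1 XOR 0 = 1
  1 XOR 1 = 0
  0 XOR 1 = 1
  1 XOR 0 = 1
  0 XOR 1 = 1
  1 XOR 0 = 1
  0 XOR 1 = 1
  0 XOR 0 = 0
  0 XOR 0 = 0
  1 XOR 0 = 1
  1 XOR 1 = 0
  0 XOR 1 = 1
  1 XOR 0 = 1
  0 XOR 1 = 1
  1 XOR 0 = 1
  1 XOR 1 = 0
= 1011111001011110


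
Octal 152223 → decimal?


Positional values:
Position 0: 3 × 8^0 = 3
Position 1: 2 × 8^1 = 16
Position 2: 2 × 8^2 = 128
Position 3: 2 × 8^3 = 1024
Position 4: 5 × 8^4 = 20480
Position 5: 1 × 8^5 = 32768
Sum = 3 + 16 + 128 + 1024 + 20480 + 32768
= 54419


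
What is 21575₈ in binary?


Each octal digit → 3 binary bits:
  2 = 010
  1 = 001
  5 = 101
  7 = 111
  5 = 101
Concatenate: 010 001 101 111 101
= 010001101111101


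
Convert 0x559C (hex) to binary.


Each hex digit → 4 binary bits:
  5 = 0101
  5 = 0101
  9 = 1001
  C = 1100
Concatenate: 0101 0101 1001 1100
= 0101010110011100


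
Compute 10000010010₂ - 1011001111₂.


Align and subtract column by column (LSB to MSB, borrowing when needed):
  10000010010
- 01011001111
  -----------
  col 0: (0 - 0 borrow-in) - 1 → borrow from next column: (0+2) - 1 = 1, borrow out 1
  col 1: (1 - 1 borrow-in) - 1 → borrow from next column: (0+2) - 1 = 1, borrow out 1
  col 2: (0 - 1 borrow-in) - 1 → borrow from next column: (-1+2) - 1 = 0, borrow out 1
  col 3: (0 - 1 borrow-in) - 1 → borrow from next column: (-1+2) - 1 = 0, borrow out 1
  col 4: (1 - 1 borrow-in) - 0 → 0 - 0 = 0, borrow out 0
  col 5: (0 - 0 borrow-in) - 0 → 0 - 0 = 0, borrow out 0
  col 6: (0 - 0 borrow-in) - 1 → borrow from next column: (0+2) - 1 = 1, borrow out 1
  col 7: (0 - 1 borrow-in) - 1 → borrow from next column: (-1+2) - 1 = 0, borrow out 1
  col 8: (0 - 1 borrow-in) - 0 → borrow from next column: (-1+2) - 0 = 1, borrow out 1
  col 9: (0 - 1 borrow-in) - 1 → borrow from next column: (-1+2) - 1 = 0, borrow out 1
  col 10: (1 - 1 borrow-in) - 0 → 0 - 0 = 0, borrow out 0
Reading bits MSB→LSB: 00101000011
Strip leading zeros: 101000011
= 101000011
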